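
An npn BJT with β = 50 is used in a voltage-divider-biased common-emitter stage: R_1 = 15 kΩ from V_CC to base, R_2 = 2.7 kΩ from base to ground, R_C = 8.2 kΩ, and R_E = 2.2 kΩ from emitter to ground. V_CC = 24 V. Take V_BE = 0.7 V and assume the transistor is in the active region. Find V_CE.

V_CE ≈ 10 V

Thevenize the base divider: V_Th = V_CC·R_2/(R_1+R_2) = 24×2.7/17.7 = 3.66 V, R_Th = R_1‖R_2 = 2.29 kΩ.
Base-emitter loop: V_Th = I_B·R_Th + V_BE + (β+1)I_B·R_E, so I_B = (3.66 − 0.7) / (2.29 + 51×2.2) = 0.0259 mA.
I_C = β·I_B = 50×0.0259 = 1.29 mA, and I_E = (β+1)I_B = 1.32 mA.
V_CE = V_CC − I_C·R_C − I_E·R_E = 24 − 1.29×8.2 − 1.32×2.2 = 10.5 V.
V_CE = 10.5 V > 0.2 V confirms active-region operation.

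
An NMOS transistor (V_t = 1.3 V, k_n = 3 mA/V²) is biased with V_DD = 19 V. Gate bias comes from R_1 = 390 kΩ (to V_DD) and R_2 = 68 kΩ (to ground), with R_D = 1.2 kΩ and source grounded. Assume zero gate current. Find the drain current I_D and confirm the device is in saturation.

I_D ≈ 3.5 mA

V_G = V_DD·R_2/(R_1+R_2) = 19×68/458 = 2.82 V. With the source grounded, V_GS = V_G = 2.82 V.
Assume saturation: I_D = (k_n/2)(V_GS − V_t)² = (3/2)×(2.82 − 1.3)² = 1.5×1.52² = 3.47 mA.
V_DS = V_DD − I_D·R_D = 19 − 3.47×1.2 = 14.8 V.
Saturation requires V_DS ≥ V_GS − V_t = 1.52 V; 14.8 ≥ 1.52 ✓.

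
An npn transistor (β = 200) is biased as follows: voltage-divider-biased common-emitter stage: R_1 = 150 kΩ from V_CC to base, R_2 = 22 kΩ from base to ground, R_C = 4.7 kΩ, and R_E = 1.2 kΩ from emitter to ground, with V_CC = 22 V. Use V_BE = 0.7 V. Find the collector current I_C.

I_C ≈ 1.6 mA

Thevenize the base divider: V_Th = V_CC·R_2/(R_1+R_2) = 22×22/172 = 2.81 V, R_Th = R_1‖R_2 = 19.2 kΩ.
Base-emitter loop: V_Th = I_B·R_Th + V_BE + (β+1)I_B·R_E, so I_B = (2.81 − 0.7) / (19.2 + 201×1.2) = 0.00812 mA.
I_C = β·I_B = 200×0.00812 = 1.62 mA, and I_E = (β+1)I_B = 1.63 mA.
V_CE = V_CC − I_C·R_C − I_E·R_E = 22 − 1.62×4.7 − 1.63×1.2 = 12.4 V.
V_CE = 12.4 V > 0.2 V confirms active-region operation.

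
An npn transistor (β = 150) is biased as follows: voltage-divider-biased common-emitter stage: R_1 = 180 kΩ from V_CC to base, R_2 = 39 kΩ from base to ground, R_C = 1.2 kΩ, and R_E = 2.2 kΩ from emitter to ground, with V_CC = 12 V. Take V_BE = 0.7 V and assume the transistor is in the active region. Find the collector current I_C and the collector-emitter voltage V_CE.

I_C ≈ 0.59 mA, V_CE ≈ 10 V

Thevenize the base divider: V_Th = V_CC·R_2/(R_1+R_2) = 12×39/219 = 2.14 V, R_Th = R_1‖R_2 = 32.1 kΩ.
Base-emitter loop: V_Th = I_B·R_Th + V_BE + (β+1)I_B·R_E, so I_B = (2.14 − 0.7) / (32.1 + 151×2.2) = 0.00395 mA.
I_C = β·I_B = 150×0.00395 = 0.592 mA, and I_E = (β+1)I_B = 0.596 mA.
V_CE = V_CC − I_C·R_C − I_E·R_E = 12 − 0.592×1.2 − 0.596×2.2 = 9.98 V.
V_CE = 9.98 V > 0.2 V confirms active-region operation.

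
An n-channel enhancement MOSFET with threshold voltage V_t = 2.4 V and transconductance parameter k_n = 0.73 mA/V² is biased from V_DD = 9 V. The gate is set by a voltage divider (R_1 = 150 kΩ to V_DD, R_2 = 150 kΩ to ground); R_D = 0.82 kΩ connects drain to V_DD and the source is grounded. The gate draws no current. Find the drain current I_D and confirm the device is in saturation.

I_D ≈ 1.6 mA

V_G = V_DD·R_2/(R_1+R_2) = 9×150/300 = 4.5 V. With the source grounded, V_GS = V_G = 4.5 V.
Assume saturation: I_D = (k_n/2)(V_GS − V_t)² = (0.73/2)×(4.5 − 2.4)² = 0.365×2.1² = 1.61 mA.
V_DS = V_DD − I_D·R_D = 9 − 1.61×0.82 = 7.68 V.
Saturation requires V_DS ≥ V_GS − V_t = 2.1 V; 7.68 ≥ 2.1 ✓.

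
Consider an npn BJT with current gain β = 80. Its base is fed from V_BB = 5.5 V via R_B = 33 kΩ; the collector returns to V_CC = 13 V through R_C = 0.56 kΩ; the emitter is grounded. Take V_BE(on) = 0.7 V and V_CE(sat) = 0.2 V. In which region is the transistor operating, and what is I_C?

active; I_C ≈ 12 mA

Assume active. Base-emitter loop: I_B = (V_BB − V_BE)/R_B = (5.5 − 0.7)/33 = 0.145 mA.
I_C = β·I_B = 80×0.145 = 11.6 mA.
V_CE = V_CC − I_C·R_C = 13 − 11.6×0.56 = 6.48 V > V_CE(sat), so the active-region assumption holds.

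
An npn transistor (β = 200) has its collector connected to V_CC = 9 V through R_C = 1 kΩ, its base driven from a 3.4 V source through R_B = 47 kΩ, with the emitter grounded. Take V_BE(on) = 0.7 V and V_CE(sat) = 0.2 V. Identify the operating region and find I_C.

saturation; I_C ≈ 8.8 mA

Assume active: I_B = (3.4 − 0.7)/47 = 0.0574 mA, giving I_C = β·I_B = 11.5 mA.
But then V_CE = 9 − 11.5×1 = -2.49 V < V_CE(sat) = 0.2 V — impossible in the active region.
So the transistor is saturated. With V_CE = 0.2 V, I_C = (V_CC − 0.2)/R_C = 8.8/1 = 8.8 mA.
Check: β·I_B = 11.5 mA > I_C = 8.8 mA, confirming saturation.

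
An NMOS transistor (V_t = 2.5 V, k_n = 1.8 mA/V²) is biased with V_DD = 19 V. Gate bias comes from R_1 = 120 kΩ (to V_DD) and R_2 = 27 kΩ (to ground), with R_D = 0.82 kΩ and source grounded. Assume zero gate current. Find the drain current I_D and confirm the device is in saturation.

V_G = V_DD·R_2/(R_1+R_2) = 19×27/147 = 3.49 V. With the source grounded, V_GS = V_G = 3.49 V.
Assume saturation: I_D = (k_n/2)(V_GS − V_t)² = (1.8/2)×(3.49 − 2.5)² = 0.9×0.99² = 0.882 mA.
V_DS = V_DD − I_D·R_D = 19 − 0.882×0.82 = 18.3 V.
Saturation requires V_DS ≥ V_GS − V_t = 0.99 V; 18.3 ≥ 0.99 ✓.

I_D ≈ 0.88 mA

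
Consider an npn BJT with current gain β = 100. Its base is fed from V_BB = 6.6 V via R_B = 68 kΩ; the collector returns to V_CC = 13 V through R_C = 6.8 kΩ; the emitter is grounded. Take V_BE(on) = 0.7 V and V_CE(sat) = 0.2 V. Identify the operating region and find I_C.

saturation; I_C ≈ 1.9 mA

Assume active: I_B = (6.6 − 0.7)/68 = 0.0868 mA, giving I_C = β·I_B = 8.68 mA.
But then V_CE = 13 − 8.68×6.8 = -46 V < V_CE(sat) = 0.2 V — impossible in the active region.
So the transistor is saturated. With V_CE = 0.2 V, I_C = (V_CC − 0.2)/R_C = 12.8/6.8 = 1.88 mA.
Check: β·I_B = 8.68 mA > I_C = 1.88 mA, confirming saturation.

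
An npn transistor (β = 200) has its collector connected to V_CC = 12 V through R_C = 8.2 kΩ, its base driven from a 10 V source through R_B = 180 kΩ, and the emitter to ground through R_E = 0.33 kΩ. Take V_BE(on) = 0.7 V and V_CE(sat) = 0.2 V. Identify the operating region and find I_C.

saturation; I_C ≈ 1.4 mA

Assume active: I_B = (10 − 0.7)/(180 + 201×0.33) = 0.0378 mA, I_C = β·I_B = 7.55 mA.
Then V_CE = 12 − 7.55×8.2 − 7.59×0.33 = -52.4 V < 0.2 V — the active assumption fails.
Re-solve with V_CE = 0.2 V. KCL at the emitter: V_E/R_E = (V_BB−0.7−V_E)/R_B + (V_CC−0.2−V_E)/R_C, giving V_E = 0.472 V.
I_C = (V_CC − 0.2 − V_E)/R_C = (11.8 − 0.472)/8.2 = 1.38 mA.
Check: I_B = (9.3 − 0.472)/180 = 0.049 mA, and β·I_B = 9.81 mA > I_C, confirming saturation.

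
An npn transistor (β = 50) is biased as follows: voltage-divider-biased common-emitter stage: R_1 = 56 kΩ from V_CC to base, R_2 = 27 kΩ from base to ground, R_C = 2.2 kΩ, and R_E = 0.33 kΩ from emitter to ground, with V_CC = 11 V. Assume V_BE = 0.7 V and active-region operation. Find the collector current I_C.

I_C ≈ 4.1 mA

Thevenize the base divider: V_Th = V_CC·R_2/(R_1+R_2) = 11×27/83 = 3.58 V, R_Th = R_1‖R_2 = 18.2 kΩ.
Base-emitter loop: V_Th = I_B·R_Th + V_BE + (β+1)I_B·R_E, so I_B = (3.58 − 0.7) / (18.2 + 51×0.33) = 0.0821 mA.
I_C = β·I_B = 50×0.0821 = 4.11 mA, and I_E = (β+1)I_B = 4.19 mA.
V_CE = V_CC − I_C·R_C − I_E·R_E = 11 − 4.11×2.2 − 4.19×0.33 = 0.584 V.
V_CE = 0.584 V > 0.2 V confirms active-region operation.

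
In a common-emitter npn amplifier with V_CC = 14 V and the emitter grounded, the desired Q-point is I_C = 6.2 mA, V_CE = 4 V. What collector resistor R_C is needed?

R_C ≈ 1.6 kΩ

Collector loop: V_CC = I_C·R_C + V_CE.
R_C = (V_CC − V_CE)/I_C = (14 − 4)/6.2 = 1.61 kΩ.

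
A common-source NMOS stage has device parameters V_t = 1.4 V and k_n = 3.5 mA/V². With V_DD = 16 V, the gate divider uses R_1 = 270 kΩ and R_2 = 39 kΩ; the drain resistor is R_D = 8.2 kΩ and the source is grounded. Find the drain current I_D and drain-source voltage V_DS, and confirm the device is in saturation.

V_G = V_DD·R_2/(R_1+R_2) = 16×39/309 = 2.02 V. With the source grounded, V_GS = V_G = 2.02 V.
Assume saturation: I_D = (k_n/2)(V_GS − V_t)² = (3.5/2)×(2.02 − 1.4)² = 1.75×0.619² = 0.671 mA.
V_DS = V_DD − I_D·R_D = 16 − 0.671×8.2 = 10.5 V.
Saturation requires V_DS ≥ V_GS − V_t = 0.619 V; 10.5 ≥ 0.619 ✓.

I_D ≈ 0.67 mA, V_DS ≈ 10 V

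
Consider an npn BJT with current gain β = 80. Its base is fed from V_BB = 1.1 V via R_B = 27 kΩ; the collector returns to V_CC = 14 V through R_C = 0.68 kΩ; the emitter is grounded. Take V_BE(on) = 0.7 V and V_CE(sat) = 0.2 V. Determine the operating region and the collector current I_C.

Assume active. Base-emitter loop: I_B = (V_BB − V_BE)/R_B = (1.1 − 0.7)/27 = 0.0148 mA.
I_C = β·I_B = 80×0.0148 = 1.19 mA.
V_CE = V_CC − I_C·R_C = 14 − 1.19×0.68 = 13.2 V > V_CE(sat), so the active-region assumption holds.

active; I_C ≈ 1.2 mA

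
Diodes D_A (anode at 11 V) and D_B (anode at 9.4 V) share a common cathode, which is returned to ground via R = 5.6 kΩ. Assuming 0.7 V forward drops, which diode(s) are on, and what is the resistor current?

Only D_A conducts; I_R ≈ 1.8 mA

Assume both conduct. Then node N would need to be at both 11−0.7 = 10.3 V and 9.4−0.7 = 8.7 V, which is impossible.
Assume only D_A conducts: V_N = 11 − 0.7 = 10.3 V, so I_R = 10.3/5.6 = 1.84 mA.
Check D_B: its anode-to-cathode voltage is 9.4 − 10.3 = -0.9 V < 0.7 V, so it is off. The assumption is consistent.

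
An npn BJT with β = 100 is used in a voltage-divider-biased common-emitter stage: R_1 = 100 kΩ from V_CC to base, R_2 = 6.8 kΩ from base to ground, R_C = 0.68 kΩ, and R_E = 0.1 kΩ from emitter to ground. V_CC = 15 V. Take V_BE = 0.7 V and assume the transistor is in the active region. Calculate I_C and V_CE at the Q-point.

I_C ≈ 1.5 mA, V_CE ≈ 14 V

Thevenize the base divider: V_Th = V_CC·R_2/(R_1+R_2) = 15×6.8/107 = 0.955 V, R_Th = R_1‖R_2 = 6.37 kΩ.
Base-emitter loop: V_Th = I_B·R_Th + V_BE + (β+1)I_B·R_E, so I_B = (0.955 − 0.7) / (6.37 + 101×0.1) = 0.0155 mA.
I_C = β·I_B = 100×0.0155 = 1.55 mA, and I_E = (β+1)I_B = 1.56 mA.
V_CE = V_CC − I_C·R_C − I_E·R_E = 15 − 1.55×0.68 − 1.56×0.1 = 13.8 V.
V_CE = 13.8 V > 0.2 V confirms active-region operation.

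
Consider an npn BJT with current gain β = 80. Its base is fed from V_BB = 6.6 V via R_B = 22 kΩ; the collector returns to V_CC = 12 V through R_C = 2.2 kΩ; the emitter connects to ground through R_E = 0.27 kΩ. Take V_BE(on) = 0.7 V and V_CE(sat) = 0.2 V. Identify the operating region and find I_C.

saturation; I_C ≈ 4.8 mA

Assume active: I_B = (6.6 − 0.7)/(22 + 81×0.27) = 0.134 mA, I_C = β·I_B = 10.8 mA.
Then V_CE = 12 − 10.8×2.2 − 10.9×0.27 = -14.6 V < 0.2 V — the active assumption fails.
Re-solve with V_CE = 0.2 V. KCL at the emitter: V_E/R_E = (V_BB−0.7−V_E)/R_B + (V_CC−0.2−V_E)/R_C, giving V_E = 1.34 V.
I_C = (V_CC − 0.2 − V_E)/R_C = (11.8 − 1.34)/2.2 = 4.75 mA.
Check: I_B = (5.9 − 1.34)/22 = 0.207 mA, and β·I_B = 16.6 mA > I_C, confirming saturation.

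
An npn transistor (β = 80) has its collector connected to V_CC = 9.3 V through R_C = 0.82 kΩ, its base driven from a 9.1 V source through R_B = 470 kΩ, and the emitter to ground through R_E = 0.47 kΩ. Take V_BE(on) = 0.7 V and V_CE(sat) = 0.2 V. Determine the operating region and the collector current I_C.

active; I_C ≈ 1.3 mA

Assume active. Base-emitter loop: I_B = (V_BB − V_BE)/(R_B + (β+1)R_E) = (9.1 − 0.7)/(470 + 81×0.47) = 0.0165 mA.
I_C = β·I_B = 80×0.0165 = 1.32 mA.
V_CE = V_CC − I_C·R_C − I_E·R_E = 9.3 − 1.32×0.82 − 1.34×0.47 = 7.59 V > V_CE(sat), so the active-region assumption holds.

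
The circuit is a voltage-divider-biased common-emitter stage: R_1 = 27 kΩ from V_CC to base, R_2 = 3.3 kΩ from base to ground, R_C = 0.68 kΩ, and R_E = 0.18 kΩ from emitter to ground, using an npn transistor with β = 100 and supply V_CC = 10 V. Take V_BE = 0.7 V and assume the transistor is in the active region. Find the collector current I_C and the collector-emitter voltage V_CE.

I_C ≈ 1.8 mA, V_CE ≈ 8.4 V

Thevenize the base divider: V_Th = V_CC·R_2/(R_1+R_2) = 10×3.3/30.3 = 1.09 V, R_Th = R_1‖R_2 = 2.94 kΩ.
Base-emitter loop: V_Th = I_B·R_Th + V_BE + (β+1)I_B·R_E, so I_B = (1.09 − 0.7) / (2.94 + 101×0.18) = 0.0184 mA.
I_C = β·I_B = 100×0.0184 = 1.84 mA, and I_E = (β+1)I_B = 1.86 mA.
V_CE = V_CC − I_C·R_C − I_E·R_E = 10 − 1.84×0.68 − 1.86×0.18 = 8.41 V.
V_CE = 8.41 V > 0.2 V confirms active-region operation.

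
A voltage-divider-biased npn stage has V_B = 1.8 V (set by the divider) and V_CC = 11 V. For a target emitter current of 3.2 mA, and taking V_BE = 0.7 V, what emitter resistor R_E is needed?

R_E ≈ 0.34 kΩ

V_E = V_B − V_BE = 1.8 − 0.7 = 1.1 V.
R_E = V_E / I_E = 1.1 / 3.2 = 0.344 kΩ.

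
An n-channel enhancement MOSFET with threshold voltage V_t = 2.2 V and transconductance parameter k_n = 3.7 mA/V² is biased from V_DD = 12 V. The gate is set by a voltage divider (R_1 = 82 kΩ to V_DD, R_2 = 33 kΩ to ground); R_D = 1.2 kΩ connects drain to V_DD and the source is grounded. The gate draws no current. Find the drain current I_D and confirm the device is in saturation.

I_D ≈ 2.9 mA

V_G = V_DD·R_2/(R_1+R_2) = 12×33/115 = 3.44 V. With the source grounded, V_GS = V_G = 3.44 V.
Assume saturation: I_D = (k_n/2)(V_GS − V_t)² = (3.7/2)×(3.44 − 2.2)² = 1.85×1.24² = 2.86 mA.
V_DS = V_DD − I_D·R_D = 12 − 2.86×1.2 = 8.57 V.
Saturation requires V_DS ≥ V_GS − V_t = 1.24 V; 8.57 ≥ 1.24 ✓.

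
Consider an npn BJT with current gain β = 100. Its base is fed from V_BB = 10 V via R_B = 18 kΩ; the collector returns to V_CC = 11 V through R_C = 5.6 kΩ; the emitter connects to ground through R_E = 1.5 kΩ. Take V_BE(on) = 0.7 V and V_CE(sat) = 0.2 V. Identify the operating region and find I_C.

Assume active: I_B = (10 − 0.7)/(18 + 101×1.5) = 0.0549 mA, I_C = β·I_B = 5.49 mA.
Then V_CE = 11 − 5.49×5.6 − 5.54×1.5 = -28 V < 0.2 V — the active assumption fails.
Re-solve with V_CE = 0.2 V. KCL at the emitter: V_E/R_E = (V_BB−0.7−V_E)/R_B + (V_CC−0.2−V_E)/R_C, giving V_E = 2.71 V.
I_C = (V_CC − 0.2 − V_E)/R_C = (10.8 − 2.71)/5.6 = 1.44 mA.
Check: I_B = (9.3 − 2.71)/18 = 0.366 mA, and β·I_B = 36.6 mA > I_C, confirming saturation.

saturation; I_C ≈ 1.4 mA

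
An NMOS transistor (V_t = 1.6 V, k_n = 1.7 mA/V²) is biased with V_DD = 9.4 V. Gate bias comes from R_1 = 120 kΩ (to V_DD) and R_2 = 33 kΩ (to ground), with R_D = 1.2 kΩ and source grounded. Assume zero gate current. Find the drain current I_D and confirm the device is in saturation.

V_G = V_DD·R_2/(R_1+R_2) = 9.4×33/153 = 2.03 V. With the source grounded, V_GS = V_G = 2.03 V.
Assume saturation: I_D = (k_n/2)(V_GS − V_t)² = (1.7/2)×(2.03 − 1.6)² = 0.85×0.427² = 0.155 mA.
V_DS = V_DD − I_D·R_D = 9.4 − 0.155×1.2 = 9.21 V.
Saturation requires V_DS ≥ V_GS − V_t = 0.427 V; 9.21 ≥ 0.427 ✓.

I_D ≈ 0.16 mA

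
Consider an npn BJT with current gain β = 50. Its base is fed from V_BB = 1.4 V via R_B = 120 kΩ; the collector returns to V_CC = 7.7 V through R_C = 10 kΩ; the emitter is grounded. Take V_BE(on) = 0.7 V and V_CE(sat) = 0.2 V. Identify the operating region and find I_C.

active; I_C ≈ 0.29 mA

Assume active. Base-emitter loop: I_B = (V_BB − V_BE)/R_B = (1.4 − 0.7)/120 = 0.00583 mA.
I_C = β·I_B = 50×0.00583 = 0.292 mA.
V_CE = V_CC − I_C·R_C = 7.7 − 0.292×10 = 4.78 V > V_CE(sat), so the active-region assumption holds.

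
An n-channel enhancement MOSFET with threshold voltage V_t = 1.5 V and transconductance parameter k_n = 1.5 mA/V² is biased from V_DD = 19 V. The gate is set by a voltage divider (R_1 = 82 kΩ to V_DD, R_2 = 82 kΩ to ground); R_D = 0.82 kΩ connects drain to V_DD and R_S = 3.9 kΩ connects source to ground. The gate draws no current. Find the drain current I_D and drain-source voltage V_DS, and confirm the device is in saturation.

V_G = V_DD·R_2/(R_1+R_2) = 19×82/164 = 9.5 V.
Assume saturation: I_D = (k_n/2)(V_GS − V_t)² with V_GS = V_G − I_D·R_S = 9.5 − 3.9·I_D.
Substituting gives 11.4·I_D² − 47.8·I_D + 48 = 0, with roots I_D = 1.67 or 2.52 mA.
The root I_D = 2.52 mA gives V_GS = -0.334 V ≤ V_t, so take I_D = 1.67 mA.
Then V_GS = 2.99 V and V_DS = V_DD − I_D(R_D+R_S) = 19 − 1.67×4.72 = 11.1 V.
Saturation requires V_DS ≥ V_GS − V_t = 1.49 V; 11.1 ≥ 1.49 ✓.

I_D ≈ 1.7 mA, V_DS ≈ 11 V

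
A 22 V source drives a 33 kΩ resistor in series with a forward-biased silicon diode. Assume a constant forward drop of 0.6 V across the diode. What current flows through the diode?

KVL around the loop: 22 = V_D + I·R = 0.6 + I × 33 kΩ.
So I = (22 − 0.6) / 33 kΩ = 21.4 / 33 = 0.648 mA.

I ≈ 0.65 mA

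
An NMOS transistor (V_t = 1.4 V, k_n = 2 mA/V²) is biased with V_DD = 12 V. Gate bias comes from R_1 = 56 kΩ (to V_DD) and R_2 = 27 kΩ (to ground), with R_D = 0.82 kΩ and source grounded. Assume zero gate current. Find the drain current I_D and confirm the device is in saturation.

V_G = V_DD·R_2/(R_1+R_2) = 12×27/83 = 3.9 V. With the source grounded, V_GS = V_G = 3.9 V.
Assume saturation: I_D = (k_n/2)(V_GS − V_t)² = (2/2)×(3.9 − 1.4)² = 1×2.5² = 6.27 mA.
V_DS = V_DD − I_D·R_D = 12 − 6.27×0.82 = 6.86 V.
Saturation requires V_DS ≥ V_GS − V_t = 2.5 V; 6.86 ≥ 2.5 ✓.

I_D ≈ 6.3 mA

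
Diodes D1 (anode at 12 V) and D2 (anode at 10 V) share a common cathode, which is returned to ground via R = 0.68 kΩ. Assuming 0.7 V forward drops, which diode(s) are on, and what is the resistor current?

Assume both conduct. Then node N would need to be at both 12−0.7 = 11.3 V and 10−0.7 = 9.3 V, which is impossible.
Assume only D1 conducts: V_N = 12 − 0.7 = 11.3 V, so I_R = 11.3/0.68 = 16.6 mA.
Check D2: its anode-to-cathode voltage is 10 − 11.3 = -1.3 V < 0.7 V, so it is off. The assumption is consistent.

Only D1 conducts; I_R ≈ 17 mA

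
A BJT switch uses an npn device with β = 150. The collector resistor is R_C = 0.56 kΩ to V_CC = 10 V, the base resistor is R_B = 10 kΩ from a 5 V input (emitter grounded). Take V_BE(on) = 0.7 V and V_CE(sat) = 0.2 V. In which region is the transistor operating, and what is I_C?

Assume active: I_B = (5 − 0.7)/10 = 0.43 mA, giving I_C = β·I_B = 64.5 mA.
But then V_CE = 10 − 64.5×0.56 = -26.1 V < V_CE(sat) = 0.2 V — impossible in the active region.
So the transistor is saturated. With V_CE = 0.2 V, I_C = (V_CC − 0.2)/R_C = 9.8/0.56 = 17.5 mA.
Check: β·I_B = 64.5 mA > I_C = 17.5 mA, confirming saturation.

saturation; I_C ≈ 18 mA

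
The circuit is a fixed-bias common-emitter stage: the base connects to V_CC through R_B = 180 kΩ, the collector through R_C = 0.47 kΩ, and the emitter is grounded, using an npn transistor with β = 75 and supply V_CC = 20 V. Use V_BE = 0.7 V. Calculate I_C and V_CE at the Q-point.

I_C ≈ 8 mA, V_CE ≈ 16 V

Base loop: V_CC = I_B·R_B + V_BE, so I_B = (20 − 0.7)/180 kΩ = 0.107 mA.
In the active region I_C = β·I_B = 75 × 0.107 = 8.04 mA.
Collector loop: V_CE = V_CC − I_C·R_C = 20 − 8.04×0.47 = 16.2 V.
Since V_CE = 16.2 V > V_CE(sat) ≈ 0.2 V, the transistor is in the active region as assumed.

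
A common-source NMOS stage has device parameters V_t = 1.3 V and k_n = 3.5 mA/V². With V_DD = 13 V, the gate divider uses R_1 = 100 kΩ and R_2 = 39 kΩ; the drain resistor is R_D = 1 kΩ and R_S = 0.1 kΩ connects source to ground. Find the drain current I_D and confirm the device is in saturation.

I_D ≈ 5.6 mA

V_G = V_DD·R_2/(R_1+R_2) = 13×39/139 = 3.65 V.
Assume saturation: I_D = (k_n/2)(V_GS − V_t)² with V_GS = V_G − I_D·R_S = 3.65 − 0.1·I_D.
Substituting gives 0.0175·I_D² − 1.82·I_D + 9.64 = 0, with roots I_D = 5.59 or 98.5 mA.
The root I_D = 98.5 mA gives V_GS = -6.2 V ≤ V_t, so take I_D = 5.59 mA.
Then V_GS = 3.09 V and V_DS = V_DD − I_D(R_D+R_S) = 13 − 5.59×1.1 = 6.85 V.
Saturation requires V_DS ≥ V_GS − V_t = 1.79 V; 6.85 ≥ 1.79 ✓.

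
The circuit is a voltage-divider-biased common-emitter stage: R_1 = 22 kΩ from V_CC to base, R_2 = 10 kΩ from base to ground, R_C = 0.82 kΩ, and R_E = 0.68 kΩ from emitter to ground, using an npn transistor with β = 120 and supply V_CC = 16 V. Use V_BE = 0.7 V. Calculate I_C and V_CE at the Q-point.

I_C ≈ 5.8 mA, V_CE ≈ 7.3 V

Thevenize the base divider: V_Th = V_CC·R_2/(R_1+R_2) = 16×10/32 = 5 V, R_Th = R_1‖R_2 = 6.88 kΩ.
Base-emitter loop: V_Th = I_B·R_Th + V_BE + (β+1)I_B·R_E, so I_B = (5 − 0.7) / (6.88 + 121×0.68) = 0.0482 mA.
I_C = β·I_B = 120×0.0482 = 5.79 mA, and I_E = (β+1)I_B = 5.84 mA.
V_CE = V_CC − I_C·R_C − I_E·R_E = 16 − 5.79×0.82 − 5.84×0.68 = 7.29 V.
V_CE = 7.29 V > 0.2 V confirms active-region operation.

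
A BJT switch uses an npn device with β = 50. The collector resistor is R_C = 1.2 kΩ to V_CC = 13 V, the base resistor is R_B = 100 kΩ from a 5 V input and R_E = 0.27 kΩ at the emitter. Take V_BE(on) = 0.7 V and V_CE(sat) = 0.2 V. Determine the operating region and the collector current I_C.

active; I_C ≈ 1.9 mA

Assume active. Base-emitter loop: I_B = (V_BB − V_BE)/(R_B + (β+1)R_E) = (5 − 0.7)/(100 + 51×0.27) = 0.0378 mA.
I_C = β·I_B = 50×0.0378 = 1.89 mA.
V_CE = V_CC − I_C·R_C − I_E·R_E = 13 − 1.89×1.2 − 1.93×0.27 = 10.2 V > V_CE(sat), so the active-region assumption holds.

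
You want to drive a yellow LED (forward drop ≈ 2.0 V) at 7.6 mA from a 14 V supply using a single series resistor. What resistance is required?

The resistor drops V_S − V_D = 14 − 2.0 = 12 V at 7.6 mA.
R = 12 V / 7.6 mA = 1.58 kΩ.

R ≈ 1.6 kΩ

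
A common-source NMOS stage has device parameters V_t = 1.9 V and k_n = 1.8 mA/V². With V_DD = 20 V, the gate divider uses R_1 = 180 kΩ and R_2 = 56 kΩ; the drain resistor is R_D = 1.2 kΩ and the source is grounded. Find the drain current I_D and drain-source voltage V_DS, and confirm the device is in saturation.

I_D ≈ 7.3 mA, V_DS ≈ 11 V

V_G = V_DD·R_2/(R_1+R_2) = 20×56/236 = 4.75 V. With the source grounded, V_GS = V_G = 4.75 V.
Assume saturation: I_D = (k_n/2)(V_GS − V_t)² = (1.8/2)×(4.75 − 1.9)² = 0.9×2.85² = 7.29 mA.
V_DS = V_DD − I_D·R_D = 20 − 7.29×1.2 = 11.3 V.
Saturation requires V_DS ≥ V_GS − V_t = 2.85 V; 11.3 ≥ 2.85 ✓.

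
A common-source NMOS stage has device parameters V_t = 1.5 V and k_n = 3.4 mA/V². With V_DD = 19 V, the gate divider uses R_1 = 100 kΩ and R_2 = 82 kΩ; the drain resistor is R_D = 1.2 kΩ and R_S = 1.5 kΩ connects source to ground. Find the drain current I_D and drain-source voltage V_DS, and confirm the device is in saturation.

V_G = V_DD·R_2/(R_1+R_2) = 19×82/182 = 8.56 V.
Assume saturation: I_D = (k_n/2)(V_GS − V_t)² with V_GS = V_G − I_D·R_S = 8.56 − 1.5·I_D.
Substituting gives 3.82·I_D² − 37·I_D + 84.7 = 0, with roots I_D = 3.72 or 5.95 mA.
The root I_D = 5.95 mA gives V_GS = -0.372 V ≤ V_t, so take I_D = 3.72 mA.
Then V_GS = 2.98 V and V_DS = V_DD − I_D(R_D+R_S) = 19 − 3.72×2.7 = 8.95 V.
Saturation requires V_DS ≥ V_GS − V_t = 1.48 V; 8.95 ≥ 1.48 ✓.

I_D ≈ 3.7 mA, V_DS ≈ 9 V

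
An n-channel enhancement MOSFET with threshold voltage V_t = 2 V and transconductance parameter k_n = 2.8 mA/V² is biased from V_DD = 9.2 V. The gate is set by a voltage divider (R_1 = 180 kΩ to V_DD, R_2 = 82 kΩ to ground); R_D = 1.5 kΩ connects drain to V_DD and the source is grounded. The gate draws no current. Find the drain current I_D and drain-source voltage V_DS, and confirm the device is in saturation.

I_D ≈ 1.1 mA, V_DS ≈ 7.6 V

V_G = V_DD·R_2/(R_1+R_2) = 9.2×82/262 = 2.88 V. With the source grounded, V_GS = V_G = 2.88 V.
Assume saturation: I_D = (k_n/2)(V_GS − V_t)² = (2.8/2)×(2.88 − 2)² = 1.4×0.879² = 1.08 mA.
V_DS = V_DD − I_D·R_D = 9.2 − 1.08×1.5 = 7.58 V.
Saturation requires V_DS ≥ V_GS − V_t = 0.879 V; 7.58 ≥ 0.879 ✓.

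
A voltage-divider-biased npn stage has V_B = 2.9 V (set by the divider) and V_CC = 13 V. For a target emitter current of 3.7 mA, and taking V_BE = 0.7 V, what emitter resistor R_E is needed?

R_E ≈ 0.59 kΩ

V_E = V_B − V_BE = 2.9 − 0.7 = 2.2 V.
R_E = V_E / I_E = 2.2 / 3.7 = 0.595 kΩ.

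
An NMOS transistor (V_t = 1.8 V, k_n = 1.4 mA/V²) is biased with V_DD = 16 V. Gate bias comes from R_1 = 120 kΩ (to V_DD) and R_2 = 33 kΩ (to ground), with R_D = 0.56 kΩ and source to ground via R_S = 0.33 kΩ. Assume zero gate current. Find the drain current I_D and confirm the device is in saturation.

V_G = V_DD·R_2/(R_1+R_2) = 16×33/153 = 3.45 V.
Assume saturation: I_D = (k_n/2)(V_GS − V_t)² with V_GS = V_G − I_D·R_S = 3.45 − 0.33·I_D.
Substituting gives 0.0762·I_D² − 1.76·I_D + 1.91 = 0, with roots I_D = 1.14 or 22 mA.
The root I_D = 22 mA gives V_GS = -3.8 V ≤ V_t, so take I_D = 1.14 mA.
Then V_GS = 3.08 V and V_DS = V_DD − I_D(R_D+R_S) = 16 − 1.14×0.89 = 15 V.
Saturation requires V_DS ≥ V_GS − V_t = 1.28 V; 15 ≥ 1.28 ✓.

I_D ≈ 1.1 mA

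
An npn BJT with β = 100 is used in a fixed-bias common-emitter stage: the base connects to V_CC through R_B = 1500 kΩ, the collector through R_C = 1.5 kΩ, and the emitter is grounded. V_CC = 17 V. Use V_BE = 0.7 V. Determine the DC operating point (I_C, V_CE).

Base loop: V_CC = I_B·R_B + V_BE, so I_B = (17 − 0.7)/1500 kΩ = 0.0109 mA.
In the active region I_C = β·I_B = 100 × 0.0109 = 1.09 mA.
Collector loop: V_CE = V_CC − I_C·R_C = 17 − 1.09×1.5 = 15.4 V.
Since V_CE = 15.4 V > V_CE(sat) ≈ 0.2 V, the transistor is in the active region as assumed.

I_C ≈ 1.1 mA, V_CE ≈ 15 V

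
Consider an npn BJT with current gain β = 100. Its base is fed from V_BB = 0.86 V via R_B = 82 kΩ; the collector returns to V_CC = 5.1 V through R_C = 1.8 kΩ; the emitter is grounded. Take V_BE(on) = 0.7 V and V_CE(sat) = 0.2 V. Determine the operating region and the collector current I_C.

active; I_C ≈ 0.2 mA

Assume active. Base-emitter loop: I_B = (V_BB − V_BE)/R_B = (0.86 − 0.7)/82 = 0.00195 mA.
I_C = β·I_B = 100×0.00195 = 0.195 mA.
V_CE = V_CC − I_C·R_C = 5.1 − 0.195×1.8 = 4.75 V > V_CE(sat), so the active-region assumption holds.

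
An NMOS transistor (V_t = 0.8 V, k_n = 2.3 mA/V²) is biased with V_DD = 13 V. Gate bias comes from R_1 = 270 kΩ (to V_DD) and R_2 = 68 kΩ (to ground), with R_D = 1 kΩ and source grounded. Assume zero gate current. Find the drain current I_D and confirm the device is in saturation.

V_G = V_DD·R_2/(R_1+R_2) = 13×68/338 = 2.62 V. With the source grounded, V_GS = V_G = 2.62 V.
Assume saturation: I_D = (k_n/2)(V_GS − V_t)² = (2.3/2)×(2.62 − 0.8)² = 1.15×1.82² = 3.79 mA.
V_DS = V_DD − I_D·R_D = 13 − 3.79×1 = 9.21 V.
Saturation requires V_DS ≥ V_GS − V_t = 1.82 V; 9.21 ≥ 1.82 ✓.

I_D ≈ 3.8 mA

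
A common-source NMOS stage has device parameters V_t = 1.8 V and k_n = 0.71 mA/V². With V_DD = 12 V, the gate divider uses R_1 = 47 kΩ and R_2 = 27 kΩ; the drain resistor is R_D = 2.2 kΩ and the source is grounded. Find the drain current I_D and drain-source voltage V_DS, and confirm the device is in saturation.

V_G = V_DD·R_2/(R_1+R_2) = 12×27/74 = 4.38 V. With the source grounded, V_GS = V_G = 4.38 V.
Assume saturation: I_D = (k_n/2)(V_GS − V_t)² = (0.71/2)×(4.38 − 1.8)² = 0.355×2.58² = 2.36 mA.
V_DS = V_DD − I_D·R_D = 12 − 2.36×2.2 = 6.81 V.
Saturation requires V_DS ≥ V_GS − V_t = 2.58 V; 6.81 ≥ 2.58 ✓.

I_D ≈ 2.4 mA, V_DS ≈ 6.8 V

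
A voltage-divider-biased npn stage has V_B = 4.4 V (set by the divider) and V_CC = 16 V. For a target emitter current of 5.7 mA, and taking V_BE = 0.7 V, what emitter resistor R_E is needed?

R_E ≈ 0.65 kΩ

V_E = V_B − V_BE = 4.4 − 0.7 = 3.7 V.
R_E = V_E / I_E = 3.7 / 5.7 = 0.649 kΩ.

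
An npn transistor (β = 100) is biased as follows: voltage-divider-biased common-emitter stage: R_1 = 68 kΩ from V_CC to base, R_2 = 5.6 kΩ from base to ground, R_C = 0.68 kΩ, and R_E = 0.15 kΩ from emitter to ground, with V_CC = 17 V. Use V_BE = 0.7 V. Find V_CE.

V_CE ≈ 15 V

Thevenize the base divider: V_Th = V_CC·R_2/(R_1+R_2) = 17×5.6/73.6 = 1.29 V, R_Th = R_1‖R_2 = 5.17 kΩ.
Base-emitter loop: V_Th = I_B·R_Th + V_BE + (β+1)I_B·R_E, so I_B = (1.29 − 0.7) / (5.17 + 101×0.15) = 0.0292 mA.
I_C = β·I_B = 100×0.0292 = 2.92 mA, and I_E = (β+1)I_B = 2.95 mA.
V_CE = V_CC − I_C·R_C − I_E·R_E = 17 − 2.92×0.68 − 2.95×0.15 = 14.6 V.
V_CE = 14.6 V > 0.2 V confirms active-region operation.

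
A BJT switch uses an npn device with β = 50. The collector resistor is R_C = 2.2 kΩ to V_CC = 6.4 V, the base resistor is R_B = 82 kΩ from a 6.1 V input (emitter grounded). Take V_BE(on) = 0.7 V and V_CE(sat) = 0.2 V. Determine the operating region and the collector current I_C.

saturation; I_C ≈ 2.8 mA

Assume active: I_B = (6.1 − 0.7)/82 = 0.0659 mA, giving I_C = β·I_B = 3.29 mA.
But then V_CE = 6.4 − 3.29×2.2 = -0.844 V < V_CE(sat) = 0.2 V — impossible in the active region.
So the transistor is saturated. With V_CE = 0.2 V, I_C = (V_CC − 0.2)/R_C = 6.2/2.2 = 2.82 mA.
Check: β·I_B = 3.29 mA > I_C = 2.82 mA, confirming saturation.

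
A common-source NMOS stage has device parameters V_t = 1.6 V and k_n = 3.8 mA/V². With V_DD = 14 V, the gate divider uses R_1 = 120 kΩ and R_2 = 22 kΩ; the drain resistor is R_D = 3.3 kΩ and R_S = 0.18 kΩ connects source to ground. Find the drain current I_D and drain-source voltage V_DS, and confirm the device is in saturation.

I_D ≈ 0.45 mA, V_DS ≈ 12 V

V_G = V_DD·R_2/(R_1+R_2) = 14×22/142 = 2.17 V.
Assume saturation: I_D = (k_n/2)(V_GS − V_t)² with V_GS = V_G − I_D·R_S = 2.17 − 0.18·I_D.
Substituting gives 0.0616·I_D² − 1.39·I_D + 0.615 = 0, with roots I_D = 0.452 or 22.1 mA.
The root I_D = 22.1 mA gives V_GS = -1.81 V ≤ V_t, so take I_D = 0.452 mA.
Then V_GS = 2.09 V and V_DS = V_DD − I_D(R_D+R_S) = 14 − 0.452×3.48 = 12.4 V.
Saturation requires V_DS ≥ V_GS − V_t = 0.488 V; 12.4 ≥ 0.488 ✓.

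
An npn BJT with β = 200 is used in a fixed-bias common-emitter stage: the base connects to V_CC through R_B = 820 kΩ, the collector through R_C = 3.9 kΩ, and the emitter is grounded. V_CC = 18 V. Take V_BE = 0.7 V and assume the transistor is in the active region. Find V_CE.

Base loop: V_CC = I_B·R_B + V_BE, so I_B = (18 − 0.7)/820 kΩ = 0.0211 mA.
In the active region I_C = β·I_B = 200 × 0.0211 = 4.22 mA.
Collector loop: V_CE = V_CC − I_C·R_C = 18 − 4.22×3.9 = 1.54 V.
Since V_CE = 1.54 V > V_CE(sat) ≈ 0.2 V, the transistor is in the active region as assumed.

V_CE ≈ 1.5 V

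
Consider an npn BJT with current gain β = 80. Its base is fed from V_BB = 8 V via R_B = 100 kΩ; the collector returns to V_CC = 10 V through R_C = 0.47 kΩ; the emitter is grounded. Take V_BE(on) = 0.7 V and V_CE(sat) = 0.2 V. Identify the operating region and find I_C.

Assume active. Base-emitter loop: I_B = (V_BB − V_BE)/R_B = (8 − 0.7)/100 = 0.073 mA.
I_C = β·I_B = 80×0.073 = 5.84 mA.
V_CE = V_CC − I_C·R_C = 10 − 5.84×0.47 = 7.26 V > V_CE(sat), so the active-region assumption holds.

active; I_C ≈ 5.8 mA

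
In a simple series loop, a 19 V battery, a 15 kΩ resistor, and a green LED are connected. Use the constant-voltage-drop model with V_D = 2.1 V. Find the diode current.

KVL around the loop: 19 = V_D + I·R = 2.1 + I × 15 kΩ.
So I = (19 − 2.1) / 15 kΩ = 16.9 / 15 = 1.13 mA.

I ≈ 1.1 mA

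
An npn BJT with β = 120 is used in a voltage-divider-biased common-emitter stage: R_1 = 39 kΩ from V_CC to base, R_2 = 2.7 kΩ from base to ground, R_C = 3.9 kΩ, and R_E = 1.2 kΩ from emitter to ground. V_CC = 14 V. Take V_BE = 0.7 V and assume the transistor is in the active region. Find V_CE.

V_CE ≈ 13 V

Thevenize the base divider: V_Th = V_CC·R_2/(R_1+R_2) = 14×2.7/41.7 = 0.906 V, R_Th = R_1‖R_2 = 2.53 kΩ.
Base-emitter loop: V_Th = I_B·R_Th + V_BE + (β+1)I_B·R_E, so I_B = (0.906 − 0.7) / (2.53 + 121×1.2) = 0.0014 mA.
I_C = β·I_B = 120×0.0014 = 0.168 mA, and I_E = (β+1)I_B = 0.169 mA.
V_CE = V_CC − I_C·R_C − I_E·R_E = 14 − 0.168×3.9 − 0.169×1.2 = 13.1 V.
V_CE = 13.1 V > 0.2 V confirms active-region operation.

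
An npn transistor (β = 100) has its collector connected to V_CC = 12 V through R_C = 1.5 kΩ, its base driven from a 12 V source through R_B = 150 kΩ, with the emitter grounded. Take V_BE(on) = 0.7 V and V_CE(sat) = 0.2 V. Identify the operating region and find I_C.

active; I_C ≈ 7.5 mA

Assume active. Base-emitter loop: I_B = (V_BB − V_BE)/R_B = (12 − 0.7)/150 = 0.0753 mA.
I_C = β·I_B = 100×0.0753 = 7.53 mA.
V_CE = V_CC − I_C·R_C = 12 − 7.53×1.5 = 0.7 V > V_CE(sat), so the active-region assumption holds.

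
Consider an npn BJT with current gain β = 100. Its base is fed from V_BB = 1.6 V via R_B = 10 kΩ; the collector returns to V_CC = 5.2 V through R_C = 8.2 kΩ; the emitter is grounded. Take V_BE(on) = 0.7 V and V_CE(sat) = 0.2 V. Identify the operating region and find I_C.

saturation; I_C ≈ 0.61 mA

Assume active: I_B = (1.6 − 0.7)/10 = 0.09 mA, giving I_C = β·I_B = 9 mA.
But then V_CE = 5.2 − 9×8.2 = -68.6 V < V_CE(sat) = 0.2 V — impossible in the active region.
So the transistor is saturated. With V_CE = 0.2 V, I_C = (V_CC − 0.2)/R_C = 5/8.2 = 0.61 mA.
Check: β·I_B = 9 mA > I_C = 0.61 mA, confirming saturation.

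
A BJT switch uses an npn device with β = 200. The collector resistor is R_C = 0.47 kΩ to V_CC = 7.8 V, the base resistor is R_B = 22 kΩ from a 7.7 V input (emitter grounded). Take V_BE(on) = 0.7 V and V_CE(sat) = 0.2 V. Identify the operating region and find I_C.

Assume active: I_B = (7.7 − 0.7)/22 = 0.318 mA, giving I_C = β·I_B = 63.6 mA.
But then V_CE = 7.8 − 63.6×0.47 = -22.1 V < V_CE(sat) = 0.2 V — impossible in the active region.
So the transistor is saturated. With V_CE = 0.2 V, I_C = (V_CC − 0.2)/R_C = 7.6/0.47 = 16.2 mA.
Check: β·I_B = 63.6 mA > I_C = 16.2 mA, confirming saturation.

saturation; I_C ≈ 16 mA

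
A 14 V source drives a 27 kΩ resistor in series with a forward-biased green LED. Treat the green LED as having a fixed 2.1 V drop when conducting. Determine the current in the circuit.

KVL around the loop: 14 = V_D + I·R = 2.1 + I × 27 kΩ.
So I = (14 − 2.1) / 27 kΩ = 11.9 / 27 = 0.441 mA.

I ≈ 0.44 mA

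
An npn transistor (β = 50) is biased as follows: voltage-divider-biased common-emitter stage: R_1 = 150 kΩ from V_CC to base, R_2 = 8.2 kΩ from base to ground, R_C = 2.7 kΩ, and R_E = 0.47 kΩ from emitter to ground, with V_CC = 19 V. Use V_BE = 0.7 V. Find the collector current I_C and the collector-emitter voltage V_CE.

I_C ≈ 0.45 mA, V_CE ≈ 18 V

Thevenize the base divider: V_Th = V_CC·R_2/(R_1+R_2) = 19×8.2/158 = 0.985 V, R_Th = R_1‖R_2 = 7.77 kΩ.
Base-emitter loop: V_Th = I_B·R_Th + V_BE + (β+1)I_B·R_E, so I_B = (0.985 − 0.7) / (7.77 + 51×0.47) = 0.00897 mA.
I_C = β·I_B = 50×0.00897 = 0.449 mA, and I_E = (β+1)I_B = 0.458 mA.
V_CE = V_CC − I_C·R_C − I_E·R_E = 19 − 0.449×2.7 − 0.458×0.47 = 17.6 V.
V_CE = 17.6 V > 0.2 V confirms active-region operation.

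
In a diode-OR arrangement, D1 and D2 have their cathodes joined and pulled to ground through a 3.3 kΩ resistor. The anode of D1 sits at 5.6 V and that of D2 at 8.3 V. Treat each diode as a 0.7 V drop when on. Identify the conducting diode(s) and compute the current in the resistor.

Assume both conduct. Then node N would need to be at both 5.6−0.7 = 4.9 V and 8.3−0.7 = 7.6 V, which is impossible.
Assume only D2 conducts: V_N = 8.3 − 0.7 = 7.6 V, so I_R = 7.6/3.3 = 2.3 mA.
Check D1: its anode-to-cathode voltage is 5.6 − 7.6 = -2 V < 0.7 V, so it is off. The assumption is consistent.

Only D2 conducts; I_R ≈ 2.3 mA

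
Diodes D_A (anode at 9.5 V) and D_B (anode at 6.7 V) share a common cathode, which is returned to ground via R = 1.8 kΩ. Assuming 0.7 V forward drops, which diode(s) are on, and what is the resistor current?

Assume both conduct. Then node N would need to be at both 9.5−0.7 = 8.8 V and 6.7−0.7 = 6 V, which is impossible.
Assume only D_A conducts: V_N = 9.5 − 0.7 = 8.8 V, so I_R = 8.8/1.8 = 4.89 mA.
Check D_B: its anode-to-cathode voltage is 6.7 − 8.8 = -2.1 V < 0.7 V, so it is off. The assumption is consistent.

Only D_A conducts; I_R ≈ 4.9 mA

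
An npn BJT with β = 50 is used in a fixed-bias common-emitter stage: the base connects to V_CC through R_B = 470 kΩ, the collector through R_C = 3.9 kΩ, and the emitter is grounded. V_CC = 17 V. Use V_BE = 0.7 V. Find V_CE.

Base loop: V_CC = I_B·R_B + V_BE, so I_B = (17 − 0.7)/470 kΩ = 0.0347 mA.
In the active region I_C = β·I_B = 50 × 0.0347 = 1.73 mA.
Collector loop: V_CE = V_CC − I_C·R_C = 17 − 1.73×3.9 = 10.2 V.
Since V_CE = 10.2 V > V_CE(sat) ≈ 0.2 V, the transistor is in the active region as assumed.

V_CE ≈ 10 V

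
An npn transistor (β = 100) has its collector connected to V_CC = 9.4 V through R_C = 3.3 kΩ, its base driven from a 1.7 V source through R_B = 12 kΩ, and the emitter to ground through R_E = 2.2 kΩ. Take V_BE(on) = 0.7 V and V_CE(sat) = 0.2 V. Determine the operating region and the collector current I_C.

active; I_C ≈ 0.43 mA

Assume active. Base-emitter loop: I_B = (V_BB − V_BE)/(R_B + (β+1)R_E) = (1.7 − 0.7)/(12 + 101×2.2) = 0.00427 mA.
I_C = β·I_B = 100×0.00427 = 0.427 mA.
V_CE = V_CC − I_C·R_C − I_E·R_E = 9.4 − 0.427×3.3 − 0.431×2.2 = 7.04 V > V_CE(sat), so the active-region assumption holds.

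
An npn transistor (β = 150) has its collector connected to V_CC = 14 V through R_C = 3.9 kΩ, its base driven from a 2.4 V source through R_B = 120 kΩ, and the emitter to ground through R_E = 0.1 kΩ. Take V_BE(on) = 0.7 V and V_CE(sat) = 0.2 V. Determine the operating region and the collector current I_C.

active; I_C ≈ 1.9 mA

Assume active. Base-emitter loop: I_B = (V_BB − V_BE)/(R_B + (β+1)R_E) = (2.4 − 0.7)/(120 + 151×0.1) = 0.0126 mA.
I_C = β·I_B = 150×0.0126 = 1.89 mA.
V_CE = V_CC − I_C·R_C − I_E·R_E = 14 − 1.89×3.9 − 1.9×0.1 = 6.45 V > V_CE(sat), so the active-region assumption holds.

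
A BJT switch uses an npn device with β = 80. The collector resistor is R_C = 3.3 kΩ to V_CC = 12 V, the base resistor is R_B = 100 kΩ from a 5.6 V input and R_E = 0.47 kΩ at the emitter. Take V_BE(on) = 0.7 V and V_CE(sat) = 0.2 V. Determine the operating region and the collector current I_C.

active; I_C ≈ 2.8 mA

Assume active. Base-emitter loop: I_B = (V_BB − V_BE)/(R_B + (β+1)R_E) = (5.6 − 0.7)/(100 + 81×0.47) = 0.0355 mA.
I_C = β·I_B = 80×0.0355 = 2.84 mA.
V_CE = V_CC − I_C·R_C − I_E·R_E = 12 − 2.84×3.3 − 2.87×0.47 = 1.28 V > V_CE(sat), so the active-region assumption holds.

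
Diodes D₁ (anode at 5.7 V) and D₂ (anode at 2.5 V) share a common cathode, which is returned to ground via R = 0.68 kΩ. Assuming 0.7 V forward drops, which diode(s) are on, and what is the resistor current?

Assume both conduct. Then node N would need to be at both 5.7−0.7 = 5 V and 2.5−0.7 = 1.8 V, which is impossible.
Assume only D₁ conducts: V_N = 5.7 − 0.7 = 5 V, so I_R = 5/0.68 = 7.35 mA.
Check D₂: its anode-to-cathode voltage is 2.5 − 5 = -2.5 V < 0.7 V, so it is off. The assumption is consistent.

Only D₁ conducts; I_R ≈ 7.4 mA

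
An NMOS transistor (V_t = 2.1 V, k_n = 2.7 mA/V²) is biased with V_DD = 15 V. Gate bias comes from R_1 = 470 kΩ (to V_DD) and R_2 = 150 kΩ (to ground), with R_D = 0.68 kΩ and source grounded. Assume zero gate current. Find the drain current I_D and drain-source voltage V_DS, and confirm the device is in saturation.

I_D ≈ 3.2 mA, V_DS ≈ 13 V

V_G = V_DD·R_2/(R_1+R_2) = 15×150/620 = 3.63 V. With the source grounded, V_GS = V_G = 3.63 V.
Assume saturation: I_D = (k_n/2)(V_GS − V_t)² = (2.7/2)×(3.63 − 2.1)² = 1.35×1.53² = 3.16 mA.
V_DS = V_DD − I_D·R_D = 15 − 3.16×0.68 = 12.9 V.
Saturation requires V_DS ≥ V_GS − V_t = 1.53 V; 12.9 ≥ 1.53 ✓.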